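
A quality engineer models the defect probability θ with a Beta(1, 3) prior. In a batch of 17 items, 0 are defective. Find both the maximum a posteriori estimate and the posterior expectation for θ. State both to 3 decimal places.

Posterior: Beta(1+0, 3+17) = Beta(1, 20).
Since α = 1 ≤ 1 and β > 1, the Beta density is monotone decreasing on [0,1]; the mode is at 0.
Mean = 1/(1+20) = 0.048.
Right-skewed posterior ⇒ mode < mean.

MAP: 0.000. Posterior mean: 0.048.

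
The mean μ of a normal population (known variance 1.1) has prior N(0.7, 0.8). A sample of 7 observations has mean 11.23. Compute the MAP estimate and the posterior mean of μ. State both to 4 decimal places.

Posterior for μ is Normal. Precision-weighted mean: (1/0.8·0.7 + 7/1.1·11.23) / (1/0.8 + 7/1.1) = 9.5012.
A Normal posterior is symmetric, so mode = mean.

MAP: 9.5012. Posterior mean: 9.5012.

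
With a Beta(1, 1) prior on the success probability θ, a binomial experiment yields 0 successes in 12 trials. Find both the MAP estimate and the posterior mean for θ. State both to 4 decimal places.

Posterior: Beta(1+0, 1+12) = Beta(1, 13).
Since α = 1 ≤ 1 and β > 1, the Beta density is monotone decreasing on [0,1]; the mode is at 0.
Mean = 1/(1+13) = 0.0714.

MAP estimate = 0.0000, posterior mean = 0.0714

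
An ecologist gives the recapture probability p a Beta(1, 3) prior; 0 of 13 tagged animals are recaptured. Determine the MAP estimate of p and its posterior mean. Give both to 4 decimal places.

Posterior: Beta(1+0, 3+13) = Beta(1, 16).
Since α = 1 ≤ 1 and β > 1, the Beta density is monotone decreasing on [0,1]; the mode is at 0.
Mean = 1/(1+16) = 0.0588.

MAP estimate = 0.0000, posterior mean = 0.0588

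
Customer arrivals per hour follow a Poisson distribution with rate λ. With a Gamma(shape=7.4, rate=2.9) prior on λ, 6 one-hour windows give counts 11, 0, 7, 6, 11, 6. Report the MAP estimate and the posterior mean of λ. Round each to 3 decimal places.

MAP = 5.326; posterior mean = 5.438

Σ counts = 41. Posterior: Gamma(shape = 7.4+41 = 48.4, rate = 2.9+6 = 8.9).
Mode = (α−1)/β = 47.4/8.9 = 5.326.
Mean = α/β = 48.4/8.9 = 5.438.
The posterior is right-skewed, so the mean exceeds the mode.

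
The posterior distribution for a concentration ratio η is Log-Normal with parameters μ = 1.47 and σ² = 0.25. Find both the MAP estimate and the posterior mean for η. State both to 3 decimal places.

MAP = 3.387, posterior mean = 4.928

Mode = exp(μ − σ²) = exp(1.22) = 3.387.
Mean = exp(μ + σ²/2) = exp(1.595) = 4.928.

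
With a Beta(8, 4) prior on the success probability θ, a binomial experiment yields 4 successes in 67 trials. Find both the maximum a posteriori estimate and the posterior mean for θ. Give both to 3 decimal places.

MAP: 0.143. Posterior mean: 0.152.

Posterior: Beta(8+4, 4+63) = Beta(12, 67).
Mode = (12−1)/(12+67−2) = 11/77 = 0.143.
Mean = 12/(12+67) = 12/79 = 0.152.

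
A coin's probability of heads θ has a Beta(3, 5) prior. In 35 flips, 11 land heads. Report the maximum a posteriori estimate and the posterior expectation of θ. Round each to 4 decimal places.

MAP = 0.3171, posterior mean = 0.3256

Posterior: Beta(3+11, 5+24) = Beta(14, 29).
Mode = (14−1)/(14+29−2) = 13/41 = 0.3171.
Mean = 14/(14+29) = 14/43 = 0.3256.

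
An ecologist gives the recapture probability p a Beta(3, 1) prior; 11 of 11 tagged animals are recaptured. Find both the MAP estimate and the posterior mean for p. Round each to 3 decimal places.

MAP estimate = 1.000, posterior mean = 0.933

Posterior: Beta(3+11, 1+0) = Beta(14, 1).
Since β = 1 ≤ 1 and α > 1, the Beta density is monotone increasing on [0,1]; the mode is at 1.
Mean = 14/(14+1) = 0.933.
Mode > mean: the posterior has a left tail.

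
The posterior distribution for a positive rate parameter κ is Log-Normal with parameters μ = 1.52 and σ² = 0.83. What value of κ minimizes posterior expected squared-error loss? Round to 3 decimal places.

Mode = exp(μ − σ²) = exp(0.69) = 1.994.
Mean = exp(μ + σ²/2) = exp(1.935) = 6.924.
Squared-error loss ⇒ the optimal estimator is the posterior mean.

6.924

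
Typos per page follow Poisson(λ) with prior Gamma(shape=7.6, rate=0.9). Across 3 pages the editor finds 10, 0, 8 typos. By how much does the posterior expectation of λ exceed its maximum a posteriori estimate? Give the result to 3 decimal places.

Σ counts = 18. Posterior: Gamma(shape = 7.6+18 = 25.6, rate = 0.9+3 = 3.9).
Mode = (α−1)/β = 24.6/3.9 = 6.308.
Mean = α/β = 25.6/3.9 = 6.564.
Difference = 6.564 − 6.308 = 0.256.

0.256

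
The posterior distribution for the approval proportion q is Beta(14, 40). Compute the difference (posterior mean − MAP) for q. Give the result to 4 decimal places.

0.0093

Mode = (14−1)/(14+40−2) = 13/52 = 0.2500.
Mean = 14/(14+40) = 14/54 = 0.2593.
Difference = 0.2593 − 0.2500 = 0.0093.
Mean > mode: the posterior has a right tail.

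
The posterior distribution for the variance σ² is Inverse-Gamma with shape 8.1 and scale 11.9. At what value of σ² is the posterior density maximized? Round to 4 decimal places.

Mode = β/(α+1) = 11.9/9.1 = 1.3077.
Mean = β/(α−1) = 11.9/7.1 = 1.6761.
This is the posterior mode — the MAP estimate.

1.3077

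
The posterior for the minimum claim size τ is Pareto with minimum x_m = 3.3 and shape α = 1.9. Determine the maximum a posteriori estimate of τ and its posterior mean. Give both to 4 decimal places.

MAP: 3.3000. Posterior mean: 6.9667.

The Pareto density is strictly decreasing on [x_m, ∞), so the mode is x_m = 3.3000.
Mean = α·x_m/(α−1) = 1.9·3.3/0.9 = 6.9667.
Right-skewed posterior ⇒ mode < mean.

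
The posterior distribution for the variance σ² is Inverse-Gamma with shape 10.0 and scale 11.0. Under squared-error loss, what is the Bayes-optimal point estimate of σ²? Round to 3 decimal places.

Mode = β/(α+1) = 11.0/11.0 = 1.000.
Mean = β/(α−1) = 11.0/9.0 = 1.222.
Squared-error loss ⇒ the optimal estimator is the posterior mean.

1.222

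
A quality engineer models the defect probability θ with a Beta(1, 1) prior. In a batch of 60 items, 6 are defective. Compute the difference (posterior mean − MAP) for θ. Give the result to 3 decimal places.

0.013

Posterior: Beta(1+6, 1+54) = Beta(7, 55).
Mode = (7−1)/(7+55−2) = 6/60 = 0.100.
With a flat prior the MAP equals the MLE, 6/60.
Mean = 7/(7+55) = 7/62 = 0.113.
Difference = 0.113 − 0.100 = 0.013.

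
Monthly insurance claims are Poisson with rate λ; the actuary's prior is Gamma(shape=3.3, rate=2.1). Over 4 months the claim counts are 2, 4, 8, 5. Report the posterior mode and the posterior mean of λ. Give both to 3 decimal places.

Σ counts = 19. Posterior: Gamma(shape = 3.3+19 = 22.3, rate = 2.1+4 = 6.1).
Mode = (α−1)/β = 21.3/6.1 = 3.492.
Mean = α/β = 22.3/6.1 = 3.656.

MAP = 3.492, posterior mean = 3.656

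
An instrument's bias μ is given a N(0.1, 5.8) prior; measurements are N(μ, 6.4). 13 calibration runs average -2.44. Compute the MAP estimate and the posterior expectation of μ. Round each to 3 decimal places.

MAP = -2.241; posterior mean = -2.241

Posterior for μ is Normal. Precision-weighted mean: (1/5.8·0.1 + 13/6.4·-2.44) / (1/5.8 + 13/6.4) = -2.241.
A Normal posterior is symmetric, so mode = mean.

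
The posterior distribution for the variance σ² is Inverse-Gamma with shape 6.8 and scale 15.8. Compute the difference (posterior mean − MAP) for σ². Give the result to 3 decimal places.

Mode = β/(α+1) = 15.8/7.8 = 2.026.
Mean = β/(α−1) = 15.8/5.8 = 2.724.
Difference = 2.724 − 2.026 = 0.698.

0.698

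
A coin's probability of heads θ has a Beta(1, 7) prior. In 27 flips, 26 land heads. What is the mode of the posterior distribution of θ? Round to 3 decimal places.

0.788

Posterior: Beta(1+26, 7+1) = Beta(27, 8).
Mode = (27−1)/(27+8−2) = 26/33 = 0.788.
Mean = 27/(27+8) = 27/35 = 0.771.
This is the posterior mode — the MAP estimate.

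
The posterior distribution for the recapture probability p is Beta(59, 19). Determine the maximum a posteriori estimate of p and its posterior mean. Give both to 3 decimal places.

Mode = (59−1)/(59+19−2) = 58/76 = 0.763.
Mean = 59/(59+19) = 59/78 = 0.756.

p_MAP = 0.763, E[p|data] = 0.756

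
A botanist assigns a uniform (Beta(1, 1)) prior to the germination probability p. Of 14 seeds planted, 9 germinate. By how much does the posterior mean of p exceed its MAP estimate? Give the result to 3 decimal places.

-0.018

Posterior: Beta(1+9, 1+5) = Beta(10, 6).
Mode = (10−1)/(10+6−2) = 9/14 = 0.643.
With a flat prior the MAP equals the MLE, 9/14.
Mean = 10/(10+6) = 10/16 = 0.625.
Difference = 0.625 − 0.643 = -0.018.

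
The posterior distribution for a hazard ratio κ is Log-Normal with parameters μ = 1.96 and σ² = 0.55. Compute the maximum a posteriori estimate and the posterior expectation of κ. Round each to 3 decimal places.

Mode = exp(μ − σ²) = exp(1.41) = 4.096.
Mean = exp(μ + σ²/2) = exp(2.235) = 9.346.
Right-skewed posterior ⇒ mode < mean.

MAP = 4.096; posterior mean = 9.346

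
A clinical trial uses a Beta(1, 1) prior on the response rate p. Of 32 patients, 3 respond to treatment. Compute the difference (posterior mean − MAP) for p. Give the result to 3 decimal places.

0.024

Posterior: Beta(1+3, 1+29) = Beta(4, 30).
Mode = (4−1)/(4+30−2) = 3/32 = 0.094.
Mean = 4/(4+30) = 4/34 = 0.118.
Difference = 0.118 − 0.094 = 0.024.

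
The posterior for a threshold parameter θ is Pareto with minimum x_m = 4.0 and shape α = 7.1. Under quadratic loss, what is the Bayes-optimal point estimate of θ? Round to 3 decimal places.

The Pareto density is strictly decreasing on [x_m, ∞), so the mode is x_m = 4.000.
Mean = α·x_m/(α−1) = 7.1·4.0/6.1 = 4.656.
Quadratic loss ⇒ the optimal estimator is the posterior mean.

4.656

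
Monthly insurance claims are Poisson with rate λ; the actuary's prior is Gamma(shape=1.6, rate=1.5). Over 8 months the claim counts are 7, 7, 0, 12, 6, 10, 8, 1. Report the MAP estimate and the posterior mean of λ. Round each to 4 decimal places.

MAP = 5.4316; posterior mean = 5.5368

Σ counts = 51. Posterior: Gamma(shape = 1.6+51 = 52.6, rate = 1.5+8 = 9.5).
Mode = (α−1)/β = 51.6/9.5 = 5.4316.
Mean = α/β = 52.6/9.5 = 5.5368.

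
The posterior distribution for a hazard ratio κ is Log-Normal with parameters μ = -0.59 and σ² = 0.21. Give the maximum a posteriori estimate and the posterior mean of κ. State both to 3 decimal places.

MAP: 0.449. Posterior mean: 0.616.

Mode = exp(μ − σ²) = exp(-0.80) = 0.449.
Mean = exp(μ + σ²/2) = exp(-0.485) = 0.616.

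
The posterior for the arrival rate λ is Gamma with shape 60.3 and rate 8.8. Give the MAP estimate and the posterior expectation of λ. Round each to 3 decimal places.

MAP = 6.739, posterior mean = 6.852

Mode = (α−1)/β = 59.3/8.8 = 6.739.
Mean = α/β = 60.3/8.8 = 6.852.
Right-skewed posterior ⇒ mode < mean.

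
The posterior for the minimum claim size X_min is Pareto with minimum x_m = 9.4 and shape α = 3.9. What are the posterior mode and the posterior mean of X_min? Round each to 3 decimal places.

MAP = 9.400; posterior mean = 12.641

The Pareto density is strictly decreasing on [x_m, ∞), so the mode is x_m = 9.400.
Mean = α·x_m/(α−1) = 3.9·9.4/2.9 = 12.641.
The posterior is right-skewed, so the mean exceeds the mode.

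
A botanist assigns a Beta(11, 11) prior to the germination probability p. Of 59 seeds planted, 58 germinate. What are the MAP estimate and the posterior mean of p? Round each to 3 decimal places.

Posterior: Beta(11+58, 11+1) = Beta(69, 12).
Mode = (69−1)/(69+12−2) = 68/79 = 0.861.
Mean = 69/(69+12) = 69/81 = 0.852.
The mean is pulled below the mode by the posterior's left skew.

MAP: 0.861. Posterior mean: 0.852.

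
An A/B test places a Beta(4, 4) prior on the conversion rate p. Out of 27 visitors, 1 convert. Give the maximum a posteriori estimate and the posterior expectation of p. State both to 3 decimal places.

Posterior: Beta(4+1, 4+26) = Beta(5, 30).
Mode = (5−1)/(5+30−2) = 4/33 = 0.121.
Mean = 5/(5+30) = 5/35 = 0.143.
Right-skewed posterior ⇒ mode < mean.

maximum a posteriori estimate = 0.121, posterior expectation = 0.143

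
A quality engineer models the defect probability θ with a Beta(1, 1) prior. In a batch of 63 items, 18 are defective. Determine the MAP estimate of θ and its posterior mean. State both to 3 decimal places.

MAP: 0.286. Posterior mean: 0.292.

Posterior: Beta(1+18, 1+45) = Beta(19, 46).
Mode = (19−1)/(19+46−2) = 18/63 = 0.286.
With a flat prior the MAP equals the MLE, 18/63.
Mean = 19/(19+46) = 19/65 = 0.292.
Mean > mode: the posterior has a right tail.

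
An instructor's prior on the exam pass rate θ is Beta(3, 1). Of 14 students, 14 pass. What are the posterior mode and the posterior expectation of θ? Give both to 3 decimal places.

θ_MAP = 1.000, E[θ|data] = 0.944

Posterior: Beta(3+14, 1+0) = Beta(17, 1).
Since β = 1 ≤ 1 and α > 1, the Beta density is monotone increasing on [0,1]; the mode is at 1.
Mean = 17/(17+1) = 0.944.
Left-skewed posterior ⇒ mean < mode.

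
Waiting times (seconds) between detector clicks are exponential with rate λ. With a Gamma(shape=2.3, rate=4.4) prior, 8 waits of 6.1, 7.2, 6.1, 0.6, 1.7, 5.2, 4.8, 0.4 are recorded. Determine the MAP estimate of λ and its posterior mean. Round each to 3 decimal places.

MAP: 0.255. Posterior mean: 0.282.

Σ times = 32.1. Posterior: Gamma(shape = 2.3+8 = 10.3, rate = 4.4+32.1 = 36.5).
Mode = (α−1)/β = 9.3/36.5 = 0.255.
Mean = α/β = 10.3/36.5 = 0.282.
Mean > mode: the posterior has a right tail.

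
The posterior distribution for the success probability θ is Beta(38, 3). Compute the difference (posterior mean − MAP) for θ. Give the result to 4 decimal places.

-0.0219

Mode = (38−1)/(38+3−2) = 37/39 = 0.9487.
Mean = 38/(38+3) = 38/41 = 0.9268.
Difference = 0.9268 − 0.9487 = -0.0219.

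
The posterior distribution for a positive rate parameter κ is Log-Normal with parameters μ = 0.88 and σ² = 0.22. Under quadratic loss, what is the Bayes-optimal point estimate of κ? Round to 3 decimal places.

2.691

Mode = exp(μ − σ²) = exp(0.66) = 1.935.
Mean = exp(μ + σ²/2) = exp(0.990) = 2.691.
Quadratic loss ⇒ the optimal estimator is the posterior mean.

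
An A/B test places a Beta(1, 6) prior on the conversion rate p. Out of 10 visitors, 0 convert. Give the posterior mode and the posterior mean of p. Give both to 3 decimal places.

MAP = 0.000, posterior mean = 0.059

Posterior: Beta(1+0, 6+10) = Beta(1, 16).
Since α = 1 ≤ 1 and β > 1, the Beta density is monotone decreasing on [0,1]; the mode is at 0.
Mean = 1/(1+16) = 0.059.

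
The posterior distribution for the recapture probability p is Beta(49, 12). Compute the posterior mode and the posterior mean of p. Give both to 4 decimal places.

MAP = 0.8136; posterior mean = 0.8033

Mode = (49−1)/(49+12−2) = 48/59 = 0.8136.
Mean = 49/(49+12) = 49/61 = 0.8033.
The mean is pulled below the mode by the posterior's left skew.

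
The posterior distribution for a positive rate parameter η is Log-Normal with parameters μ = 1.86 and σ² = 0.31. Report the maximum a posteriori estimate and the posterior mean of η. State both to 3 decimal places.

Mode = exp(μ − σ²) = exp(1.55) = 4.711.
Mean = exp(μ + σ²/2) = exp(2.015) = 7.501.

MAP = 4.711; posterior mean = 7.501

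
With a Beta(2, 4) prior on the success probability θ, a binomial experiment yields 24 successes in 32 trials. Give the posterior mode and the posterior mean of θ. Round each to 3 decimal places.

MAP = 0.694, posterior mean = 0.684

Posterior: Beta(2+24, 4+8) = Beta(26, 12).
Mode = (26−1)/(26+12−2) = 25/36 = 0.694.
Mean = 26/(26+12) = 26/38 = 0.684.
Left-skewed posterior ⇒ mean < mode.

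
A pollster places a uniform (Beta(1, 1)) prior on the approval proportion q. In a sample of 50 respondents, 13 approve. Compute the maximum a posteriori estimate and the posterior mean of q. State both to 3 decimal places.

MAP = 0.260; posterior mean = 0.269

Posterior: Beta(1+13, 1+37) = Beta(14, 38).
Mode = (14−1)/(14+38−2) = 13/50 = 0.260.
With a flat prior the MAP equals the MLE, 13/50.
Mean = 14/(14+38) = 14/52 = 0.269.
The posterior is right-skewed, so the mean exceeds the mode.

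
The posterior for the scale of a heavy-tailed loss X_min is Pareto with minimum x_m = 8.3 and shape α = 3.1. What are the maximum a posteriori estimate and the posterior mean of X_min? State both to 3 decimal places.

X_min_MAP = 8.300, E[X_min|data] = 12.252

The Pareto density is strictly decreasing on [x_m, ∞), so the mode is x_m = 8.300.
Mean = α·x_m/(α−1) = 3.1·8.3/2.1 = 12.252.
The posterior is right-skewed, so the mean exceeds the mode.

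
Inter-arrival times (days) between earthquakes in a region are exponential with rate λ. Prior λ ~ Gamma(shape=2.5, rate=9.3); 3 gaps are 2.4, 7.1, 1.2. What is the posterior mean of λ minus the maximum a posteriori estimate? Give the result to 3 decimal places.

Σ times = 10.7. Posterior: Gamma(shape = 2.5+3 = 5.5, rate = 9.3+10.7 = 20.0).
Mode = (α−1)/β = 4.5/20.0 = 0.225.
Mean = α/β = 5.5/20.0 = 0.275.
Difference = 0.275 − 0.225 = 0.050.

0.050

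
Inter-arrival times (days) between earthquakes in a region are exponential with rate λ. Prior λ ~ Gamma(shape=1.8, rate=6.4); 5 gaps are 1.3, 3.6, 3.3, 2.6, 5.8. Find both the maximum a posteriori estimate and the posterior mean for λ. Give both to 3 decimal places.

Σ times = 16.6. Posterior: Gamma(shape = 1.8+5 = 6.8, rate = 6.4+16.6 = 23.0).
Mode = (α−1)/β = 5.8/23.0 = 0.252.
Mean = α/β = 6.8/23.0 = 0.296.
The mean is pulled above the mode by the posterior's right skew.

MAP = 0.252, posterior mean = 0.296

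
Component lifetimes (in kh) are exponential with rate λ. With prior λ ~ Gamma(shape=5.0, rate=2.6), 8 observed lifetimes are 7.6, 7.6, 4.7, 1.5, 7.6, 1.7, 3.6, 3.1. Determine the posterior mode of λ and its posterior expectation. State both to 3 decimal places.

MAP = 0.300; posterior mean = 0.325

Σ times = 37.4. Posterior: Gamma(shape = 5.0+8 = 13.0, rate = 2.6+37.4 = 40.0).
Mode = (α−1)/β = 12.0/40.0 = 0.300.
Mean = α/β = 13.0/40.0 = 0.325.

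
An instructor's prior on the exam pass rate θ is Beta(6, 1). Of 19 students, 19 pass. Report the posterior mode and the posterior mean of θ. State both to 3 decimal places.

Posterior: Beta(6+19, 1+0) = Beta(25, 1).
Since β = 1 ≤ 1 and α > 1, the Beta density is monotone increasing on [0,1]; the mode is at 1.
Mean = 25/(25+1) = 0.962.

posterior mode = 1.000, posterior mean = 0.962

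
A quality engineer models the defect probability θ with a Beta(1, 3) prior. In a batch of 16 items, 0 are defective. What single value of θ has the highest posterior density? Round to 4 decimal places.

0.0000

Posterior: Beta(1+0, 3+16) = Beta(1, 19).
Since α = 1 ≤ 1 and β > 1, the Beta density is monotone decreasing on [0,1]; the mode is at 0.
Mean = 1/(1+19) = 0.0500.
This is the posterior mode — the MAP estimate.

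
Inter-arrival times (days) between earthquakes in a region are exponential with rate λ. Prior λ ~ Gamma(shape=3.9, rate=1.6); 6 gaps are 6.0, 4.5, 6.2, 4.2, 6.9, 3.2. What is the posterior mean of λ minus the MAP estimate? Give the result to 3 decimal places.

0.031

Σ times = 31.0. Posterior: Gamma(shape = 3.9+6 = 9.9, rate = 1.6+31.0 = 32.6).
Mode = (α−1)/β = 8.9/32.6 = 0.273.
Mean = α/β = 9.9/32.6 = 0.304.
Difference = 0.304 − 0.273 = 0.031.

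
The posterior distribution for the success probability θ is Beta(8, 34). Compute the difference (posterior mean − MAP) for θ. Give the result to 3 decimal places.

0.015

Mode = (8−1)/(8+34−2) = 7/40 = 0.175.
Mean = 8/(8+34) = 8/42 = 0.190.
Difference = 0.190 − 0.175 = 0.015.
Mean > mode: the posterior has a right tail.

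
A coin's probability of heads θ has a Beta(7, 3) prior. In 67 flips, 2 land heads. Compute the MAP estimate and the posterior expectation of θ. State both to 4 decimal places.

MAP estimate = 0.1067, posterior expectation = 0.1169

Posterior: Beta(7+2, 3+65) = Beta(9, 68).
Mode = (9−1)/(9+68−2) = 8/75 = 0.1067.
Mean = 9/(9+68) = 9/77 = 0.1169.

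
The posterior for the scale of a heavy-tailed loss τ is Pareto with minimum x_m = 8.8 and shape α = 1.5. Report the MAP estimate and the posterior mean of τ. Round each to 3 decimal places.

MAP = 8.800, posterior mean = 26.400

The Pareto density is strictly decreasing on [x_m, ∞), so the mode is x_m = 8.800.
Mean = α·x_m/(α−1) = 1.5·8.8/0.5 = 26.400.
The posterior is right-skewed, so the mean exceeds the mode.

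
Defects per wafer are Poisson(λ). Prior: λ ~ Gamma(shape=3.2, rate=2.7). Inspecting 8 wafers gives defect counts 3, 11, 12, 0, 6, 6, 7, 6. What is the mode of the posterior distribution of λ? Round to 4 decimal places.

4.9720

Σ counts = 51. Posterior: Gamma(shape = 3.2+51 = 54.2, rate = 2.7+8 = 10.7).
Mode = (α−1)/β = 53.2/10.7 = 4.9720.
Mean = α/β = 54.2/10.7 = 5.0654.
This is the posterior mode — the MAP estimate.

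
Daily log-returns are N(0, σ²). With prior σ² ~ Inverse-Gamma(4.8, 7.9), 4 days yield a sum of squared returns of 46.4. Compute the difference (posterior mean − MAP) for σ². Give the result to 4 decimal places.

1.3749

Posterior: Inverse-Gamma(shape = 4.8+4/2 = 6.8, scale = 7.9+46.4/2 = 31.1).
Mode = β/(α+1) = 31.1/7.8 = 3.9872.
Mean = β/(α−1) = 31.1/5.8 = 5.3621.
Difference = 5.3621 − 3.9872 = 1.3749.
Right-skewed posterior ⇒ mode < mean.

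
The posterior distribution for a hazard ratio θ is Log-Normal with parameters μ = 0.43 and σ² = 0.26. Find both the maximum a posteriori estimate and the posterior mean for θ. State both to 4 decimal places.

θ_MAP = 1.1853, E[θ|data] = 1.7507

Mode = exp(μ − σ²) = exp(0.17) = 1.1853.
Mean = exp(μ + σ²/2) = exp(0.560) = 1.7507.
The posterior is right-skewed, so the mean exceeds the mode.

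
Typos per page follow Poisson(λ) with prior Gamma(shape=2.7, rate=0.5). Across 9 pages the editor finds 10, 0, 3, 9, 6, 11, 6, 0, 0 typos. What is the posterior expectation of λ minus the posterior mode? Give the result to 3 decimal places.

0.105

Σ counts = 45. Posterior: Gamma(shape = 2.7+45 = 47.7, rate = 0.5+9 = 9.5).
Mode = (α−1)/β = 46.7/9.5 = 4.916.
Mean = α/β = 47.7/9.5 = 5.021.
Difference = 5.021 − 4.916 = 0.105.
The posterior is right-skewed, so the mean exceeds the mode.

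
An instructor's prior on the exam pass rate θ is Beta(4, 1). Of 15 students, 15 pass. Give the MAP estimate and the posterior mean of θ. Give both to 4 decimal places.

Posterior: Beta(4+15, 1+0) = Beta(19, 1).
Since β = 1 ≤ 1 and α > 1, the Beta density is monotone increasing on [0,1]; the mode is at 1.
Mean = 19/(19+1) = 0.9500.
The posterior is left-skewed, so the mode exceeds the mean.

θ_MAP = 1.0000, E[θ|data] = 0.9500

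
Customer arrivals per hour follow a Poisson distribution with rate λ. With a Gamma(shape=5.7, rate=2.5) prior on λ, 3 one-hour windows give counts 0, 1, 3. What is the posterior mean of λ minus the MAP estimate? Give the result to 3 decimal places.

Σ counts = 4. Posterior: Gamma(shape = 5.7+4 = 9.7, rate = 2.5+3 = 5.5).
Mode = (α−1)/β = 8.7/5.5 = 1.582.
Mean = α/β = 9.7/5.5 = 1.764.
Difference = 1.764 − 1.582 = 0.182.

0.182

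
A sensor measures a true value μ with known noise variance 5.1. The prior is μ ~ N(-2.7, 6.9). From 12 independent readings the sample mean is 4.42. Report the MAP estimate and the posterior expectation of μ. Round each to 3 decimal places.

μ_MAP = 4.007, E[μ|data] = 4.007

Posterior for μ is Normal. Precision-weighted mean: (1/6.9·-2.7 + 12/5.1·4.42) / (1/6.9 + 12/5.1) = 4.007.
A Normal posterior is symmetric, so mode = mean.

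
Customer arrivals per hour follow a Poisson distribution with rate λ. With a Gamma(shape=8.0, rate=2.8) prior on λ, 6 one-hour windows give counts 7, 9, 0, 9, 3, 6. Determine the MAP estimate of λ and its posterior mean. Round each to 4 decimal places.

Σ counts = 34. Posterior: Gamma(shape = 8.0+34 = 42.0, rate = 2.8+6 = 8.8).
Mode = (α−1)/β = 41.0/8.8 = 4.6591.
Mean = α/β = 42.0/8.8 = 4.7727.
Right-skewed posterior ⇒ mode < mean.

MAP estimate = 4.6591, posterior mean = 4.7727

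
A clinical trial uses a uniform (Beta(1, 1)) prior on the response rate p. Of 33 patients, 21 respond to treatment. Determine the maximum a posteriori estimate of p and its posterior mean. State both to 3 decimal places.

p_MAP = 0.636, E[p|data] = 0.629

Posterior: Beta(1+21, 1+12) = Beta(22, 13).
Mode = (22−1)/(22+13−2) = 21/33 = 0.636.
With a flat prior the MAP equals the MLE, 21/33.
Mean = 22/(22+13) = 22/35 = 0.629.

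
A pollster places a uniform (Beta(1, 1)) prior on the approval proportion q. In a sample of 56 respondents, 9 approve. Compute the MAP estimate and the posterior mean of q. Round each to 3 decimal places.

Posterior: Beta(1+9, 1+47) = Beta(10, 48).
Mode = (10−1)/(10+48−2) = 9/56 = 0.161.
With a flat prior the MAP equals the MLE, 9/56.
Mean = 10/(10+48) = 10/58 = 0.172.

MAP: 0.161. Posterior mean: 0.172.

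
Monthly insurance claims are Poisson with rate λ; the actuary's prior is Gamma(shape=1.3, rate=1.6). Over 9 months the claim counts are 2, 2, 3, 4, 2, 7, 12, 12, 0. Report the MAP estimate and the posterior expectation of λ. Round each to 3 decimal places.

Σ counts = 44. Posterior: Gamma(shape = 1.3+44 = 45.3, rate = 1.6+9 = 10.6).
Mode = (α−1)/β = 44.3/10.6 = 4.179.
Mean = α/β = 45.3/10.6 = 4.274.
Mean > mode: the posterior has a right tail.

MAP estimate = 4.179, posterior expectation = 4.274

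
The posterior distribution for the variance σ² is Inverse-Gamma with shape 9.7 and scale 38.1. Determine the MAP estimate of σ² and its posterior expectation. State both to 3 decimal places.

Mode = β/(α+1) = 38.1/10.7 = 3.561.
Mean = β/(α−1) = 38.1/8.7 = 4.379.

MAP: 3.561. Posterior mean: 4.379.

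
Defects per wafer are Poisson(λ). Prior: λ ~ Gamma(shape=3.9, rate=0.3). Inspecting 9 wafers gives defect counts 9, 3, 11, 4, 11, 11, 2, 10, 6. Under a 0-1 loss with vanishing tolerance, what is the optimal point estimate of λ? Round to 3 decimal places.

7.516

Σ counts = 67. Posterior: Gamma(shape = 3.9+67 = 70.9, rate = 0.3+9 = 9.3).
Mode = (α−1)/β = 69.9/9.3 = 7.516.
Mean = α/β = 70.9/9.3 = 7.624.
This is the posterior mode — the MAP estimate.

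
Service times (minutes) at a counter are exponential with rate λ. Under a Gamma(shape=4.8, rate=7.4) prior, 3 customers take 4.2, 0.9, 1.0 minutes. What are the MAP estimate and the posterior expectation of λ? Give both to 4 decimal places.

Σ times = 6.1. Posterior: Gamma(shape = 4.8+3 = 7.8, rate = 7.4+6.1 = 13.5).
Mode = (α−1)/β = 6.8/13.5 = 0.5037.
Mean = α/β = 7.8/13.5 = 0.5778.
The posterior is right-skewed, so the mean exceeds the mode.

MAP estimate = 0.5037, posterior expectation = 0.5778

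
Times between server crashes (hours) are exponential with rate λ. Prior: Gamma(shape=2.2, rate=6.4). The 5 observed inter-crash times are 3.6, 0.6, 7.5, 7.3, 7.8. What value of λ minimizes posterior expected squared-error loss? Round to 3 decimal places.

Σ times = 26.8. Posterior: Gamma(shape = 2.2+5 = 7.2, rate = 6.4+26.8 = 33.2).
Mode = (α−1)/β = 6.2/33.2 = 0.187.
Mean = α/β = 7.2/33.2 = 0.217.
Squared-error loss ⇒ the optimal estimator is the posterior mean.

0.217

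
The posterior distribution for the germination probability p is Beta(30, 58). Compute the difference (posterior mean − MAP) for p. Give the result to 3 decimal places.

Mode = (30−1)/(30+58−2) = 29/86 = 0.337.
Mean = 30/(30+58) = 30/88 = 0.341.
Difference = 0.341 − 0.337 = 0.004.

0.004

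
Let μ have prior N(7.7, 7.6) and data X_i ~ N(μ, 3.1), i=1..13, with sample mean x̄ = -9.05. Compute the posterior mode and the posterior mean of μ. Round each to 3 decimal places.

MAP: -8.540. Posterior mean: -8.540.

Posterior for μ is Normal. Precision-weighted mean: (1/7.6·7.7 + 13/3.1·-9.05) / (1/7.6 + 13/3.1) = -8.540.
A Normal posterior is symmetric, so mode = mean.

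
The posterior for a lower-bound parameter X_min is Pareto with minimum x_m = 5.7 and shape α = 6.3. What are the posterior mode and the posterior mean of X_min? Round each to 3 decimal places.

posterior mode = 5.700, posterior mean = 6.775

The Pareto density is strictly decreasing on [x_m, ∞), so the mode is x_m = 5.700.
Mean = α·x_m/(α−1) = 6.3·5.7/5.3 = 6.775.
The posterior is right-skewed, so the mean exceeds the mode.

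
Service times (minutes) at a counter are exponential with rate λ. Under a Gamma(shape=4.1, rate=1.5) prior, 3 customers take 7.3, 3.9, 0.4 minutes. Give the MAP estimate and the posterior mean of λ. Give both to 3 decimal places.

MAP = 0.466, posterior mean = 0.542

Σ times = 11.6. Posterior: Gamma(shape = 4.1+3 = 7.1, rate = 1.5+11.6 = 13.1).
Mode = (α−1)/β = 6.1/13.1 = 0.466.
Mean = α/β = 7.1/13.1 = 0.542.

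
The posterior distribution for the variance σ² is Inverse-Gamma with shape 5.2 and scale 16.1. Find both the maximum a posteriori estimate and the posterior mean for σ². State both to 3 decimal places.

σ²_MAP = 2.597, E[σ²|data] = 3.833

Mode = β/(α+1) = 16.1/6.2 = 2.597.
Mean = β/(α−1) = 16.1/4.2 = 3.833.
Right-skewed posterior ⇒ mode < mean.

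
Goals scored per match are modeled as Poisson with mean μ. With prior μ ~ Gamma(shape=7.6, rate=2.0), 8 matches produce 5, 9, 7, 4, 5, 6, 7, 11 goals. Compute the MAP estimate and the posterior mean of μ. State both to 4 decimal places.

Σ counts = 54. Posterior: Gamma(shape = 7.6+54 = 61.6, rate = 2.0+8 = 10.0).
Mode = (α−1)/β = 60.6/10.0 = 6.0600.
Mean = α/β = 61.6/10.0 = 6.1600.
Right-skewed posterior ⇒ mode < mean.

MAP estimate = 6.0600, posterior mean = 6.1600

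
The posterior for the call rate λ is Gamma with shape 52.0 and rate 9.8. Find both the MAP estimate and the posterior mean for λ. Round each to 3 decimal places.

MAP estimate = 5.204, posterior mean = 5.306

Mode = (α−1)/β = 51.0/9.8 = 5.204.
Mean = α/β = 52.0/9.8 = 5.306.
Right-skewed posterior ⇒ mode < mean.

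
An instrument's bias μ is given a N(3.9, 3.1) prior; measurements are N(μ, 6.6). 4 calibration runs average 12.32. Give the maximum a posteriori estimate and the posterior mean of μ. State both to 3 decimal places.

Posterior for μ is Normal. Precision-weighted mean: (1/3.1·3.9 + 4/6.6·12.32) / (1/3.1 + 4/6.6) = 9.395.
A Normal posterior is symmetric, so mode = mean.

MAP = 9.395; posterior mean = 9.395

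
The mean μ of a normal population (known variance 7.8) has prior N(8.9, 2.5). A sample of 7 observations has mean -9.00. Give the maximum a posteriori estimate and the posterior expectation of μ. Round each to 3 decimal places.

Posterior for μ is Normal. Precision-weighted mean: (1/2.5·8.9 + 7/7.8·-9.00) / (1/2.5 + 7/7.8) = -3.481.
A Normal posterior is symmetric, so mode = mean.

MAP = -3.481; posterior mean = -3.481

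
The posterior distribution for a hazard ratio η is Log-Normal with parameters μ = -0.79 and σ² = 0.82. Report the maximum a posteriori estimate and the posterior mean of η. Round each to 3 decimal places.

η_MAP = 0.200, E[η|data] = 0.684

Mode = exp(μ − σ²) = exp(-1.61) = 0.200.
Mean = exp(μ + σ²/2) = exp(-0.380) = 0.684.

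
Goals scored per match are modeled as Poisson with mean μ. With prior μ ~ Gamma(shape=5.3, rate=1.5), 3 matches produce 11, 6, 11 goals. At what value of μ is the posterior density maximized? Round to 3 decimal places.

Σ counts = 28. Posterior: Gamma(shape = 5.3+28 = 33.3, rate = 1.5+3 = 4.5).
Mode = (α−1)/β = 32.3/4.5 = 7.178.
Mean = α/β = 33.3/4.5 = 7.400.
This is the posterior mode — the MAP estimate.

7.178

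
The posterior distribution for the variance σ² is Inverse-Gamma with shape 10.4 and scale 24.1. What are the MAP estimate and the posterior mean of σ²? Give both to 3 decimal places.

MAP = 2.114; posterior mean = 2.564

Mode = β/(α+1) = 24.1/11.4 = 2.114.
Mean = β/(α−1) = 24.1/9.4 = 2.564.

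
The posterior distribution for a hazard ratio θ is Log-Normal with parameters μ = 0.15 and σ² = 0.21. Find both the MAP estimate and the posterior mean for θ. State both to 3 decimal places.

Mode = exp(μ − σ²) = exp(-0.06) = 0.942.
Mean = exp(μ + σ²/2) = exp(0.255) = 1.290.

MAP = 0.942, posterior mean = 1.290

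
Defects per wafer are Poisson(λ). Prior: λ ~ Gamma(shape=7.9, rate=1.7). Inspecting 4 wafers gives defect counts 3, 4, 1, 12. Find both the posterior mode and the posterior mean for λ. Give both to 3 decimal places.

Σ counts = 20. Posterior: Gamma(shape = 7.9+20 = 27.9, rate = 1.7+4 = 5.7).
Mode = (α−1)/β = 26.9/5.7 = 4.719.
Mean = α/β = 27.9/5.7 = 4.895.
The mean is pulled above the mode by the posterior's right skew.

λ_MAP = 4.719, E[λ|data] = 4.895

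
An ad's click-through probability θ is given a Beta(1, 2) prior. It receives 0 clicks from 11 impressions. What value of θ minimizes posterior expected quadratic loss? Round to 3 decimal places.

0.071

Posterior: Beta(1+0, 2+11) = Beta(1, 13).
Since α = 1 ≤ 1 and β > 1, the Beta density is monotone decreasing on [0,1]; the mode is at 0.
Mean = 1/(1+13) = 0.071.
Quadratic loss ⇒ the optimal estimator is the posterior mean.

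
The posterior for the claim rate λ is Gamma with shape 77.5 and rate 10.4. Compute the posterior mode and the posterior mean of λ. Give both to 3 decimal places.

Mode = (α−1)/β = 76.5/10.4 = 7.356.
Mean = α/β = 77.5/10.4 = 7.452.

MAP = 7.356, posterior mean = 7.452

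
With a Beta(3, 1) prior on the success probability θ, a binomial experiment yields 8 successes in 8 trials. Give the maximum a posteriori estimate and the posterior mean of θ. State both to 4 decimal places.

Posterior: Beta(3+8, 1+0) = Beta(11, 1).
Since β = 1 ≤ 1 and α > 1, the Beta density is monotone increasing on [0,1]; the mode is at 1.
Mean = 11/(11+1) = 0.9167.
The posterior is left-skewed, so the mode exceeds the mean.

MAP = 1.0000; posterior mean = 0.9167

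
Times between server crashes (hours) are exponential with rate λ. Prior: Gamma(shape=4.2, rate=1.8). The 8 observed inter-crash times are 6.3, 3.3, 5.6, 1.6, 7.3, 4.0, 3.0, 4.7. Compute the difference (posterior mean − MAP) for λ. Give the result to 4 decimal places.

0.0266

Σ times = 35.8. Posterior: Gamma(shape = 4.2+8 = 12.2, rate = 1.8+35.8 = 37.6).
Mode = (α−1)/β = 11.2/37.6 = 0.2979.
Mean = α/β = 12.2/37.6 = 0.3245.
Difference = 0.3245 − 0.2979 = 0.0266.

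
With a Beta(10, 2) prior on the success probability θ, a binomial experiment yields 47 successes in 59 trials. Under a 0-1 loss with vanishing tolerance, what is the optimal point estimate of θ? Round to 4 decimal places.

0.8116

Posterior: Beta(10+47, 2+12) = Beta(57, 14).
Mode = (57−1)/(57+14−2) = 56/69 = 0.8116.
Mean = 57/(57+14) = 57/71 = 0.8028.
This is the posterior mode — the MAP estimate.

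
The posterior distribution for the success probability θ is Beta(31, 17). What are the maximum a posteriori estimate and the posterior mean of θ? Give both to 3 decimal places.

MAP = 0.652, posterior mean = 0.646

Mode = (31−1)/(31+17−2) = 30/46 = 0.652.
Mean = 31/(31+17) = 31/48 = 0.646.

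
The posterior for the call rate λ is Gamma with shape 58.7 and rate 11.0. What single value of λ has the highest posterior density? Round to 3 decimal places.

Mode = (α−1)/β = 57.7/11.0 = 5.245.
Mean = α/β = 58.7/11.0 = 5.336.
This is the posterior mode — the MAP estimate.

5.245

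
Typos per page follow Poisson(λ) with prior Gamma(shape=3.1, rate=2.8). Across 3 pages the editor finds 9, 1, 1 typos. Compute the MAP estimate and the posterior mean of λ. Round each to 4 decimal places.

Σ counts = 11. Posterior: Gamma(shape = 3.1+11 = 14.1, rate = 2.8+3 = 5.8).
Mode = (α−1)/β = 13.1/5.8 = 2.2586.
Mean = α/β = 14.1/5.8 = 2.4310.

MAP estimate = 2.2586, posterior mean = 2.4310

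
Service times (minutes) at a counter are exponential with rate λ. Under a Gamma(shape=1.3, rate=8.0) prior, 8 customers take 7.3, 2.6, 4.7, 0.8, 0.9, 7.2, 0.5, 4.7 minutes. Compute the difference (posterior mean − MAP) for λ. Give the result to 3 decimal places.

0.027

Σ times = 28.7. Posterior: Gamma(shape = 1.3+8 = 9.3, rate = 8.0+28.7 = 36.7).
Mode = (α−1)/β = 8.3/36.7 = 0.226.
Mean = α/β = 9.3/36.7 = 0.253.
Difference = 0.253 − 0.226 = 0.027.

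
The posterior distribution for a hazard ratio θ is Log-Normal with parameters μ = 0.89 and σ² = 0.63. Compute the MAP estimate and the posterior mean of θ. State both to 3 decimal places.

Mode = exp(μ − σ²) = exp(0.26) = 1.297.
Mean = exp(μ + σ²/2) = exp(1.205) = 3.337.

MAP = 1.297; posterior mean = 3.337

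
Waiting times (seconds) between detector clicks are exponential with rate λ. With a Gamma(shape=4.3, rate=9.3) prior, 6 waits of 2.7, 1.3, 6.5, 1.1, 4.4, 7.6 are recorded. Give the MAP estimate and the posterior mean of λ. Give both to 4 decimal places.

MAP: 0.2827. Posterior mean: 0.3131.

Σ times = 23.6. Posterior: Gamma(shape = 4.3+6 = 10.3, rate = 9.3+23.6 = 32.9).
Mode = (α−1)/β = 9.3/32.9 = 0.2827.
Mean = α/β = 10.3/32.9 = 0.3131.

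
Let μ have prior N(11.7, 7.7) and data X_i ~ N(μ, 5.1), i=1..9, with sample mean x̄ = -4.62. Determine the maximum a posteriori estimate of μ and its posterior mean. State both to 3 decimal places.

Posterior for μ is Normal. Precision-weighted mean: (1/7.7·11.7 + 9/5.1·-4.62) / (1/7.7 + 9/5.1) = -3.501.
A Normal posterior is symmetric, so mode = mean.

μ_MAP = -3.501, E[μ|data] = -3.501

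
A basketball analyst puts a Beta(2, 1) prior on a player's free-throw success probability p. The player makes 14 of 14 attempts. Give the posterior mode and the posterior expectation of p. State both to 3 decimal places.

MAP: 1.000. Posterior mean: 0.941.

Posterior: Beta(2+14, 1+0) = Beta(16, 1).
Since β = 1 ≤ 1 and α > 1, the Beta density is monotone increasing on [0,1]; the mode is at 1.
Mean = 16/(16+1) = 0.941.
Left-skewed posterior ⇒ mean < mode.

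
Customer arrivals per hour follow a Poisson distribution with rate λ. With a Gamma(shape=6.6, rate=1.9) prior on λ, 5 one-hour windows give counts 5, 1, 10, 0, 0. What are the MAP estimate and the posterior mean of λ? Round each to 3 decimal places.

MAP = 3.130; posterior mean = 3.275

Σ counts = 16. Posterior: Gamma(shape = 6.6+16 = 22.6, rate = 1.9+5 = 6.9).
Mode = (α−1)/β = 21.6/6.9 = 3.130.
Mean = α/β = 22.6/6.9 = 3.275.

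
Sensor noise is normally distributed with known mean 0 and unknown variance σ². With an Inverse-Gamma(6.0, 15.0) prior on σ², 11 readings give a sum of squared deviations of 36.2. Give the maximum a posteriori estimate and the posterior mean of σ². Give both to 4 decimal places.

maximum a posteriori estimate = 2.6480, posterior mean = 3.1524

Posterior: Inverse-Gamma(shape = 6.0+11/2 = 11.5, scale = 15.0+36.2/2 = 33.1).
Mode = β/(α+1) = 33.1/12.5 = 2.6480.
Mean = β/(α−1) = 33.1/10.5 = 3.1524.
Mean > mode: the posterior has a right tail.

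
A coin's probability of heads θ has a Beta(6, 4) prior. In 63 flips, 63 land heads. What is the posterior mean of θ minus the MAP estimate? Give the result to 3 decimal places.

-0.013

Posterior: Beta(6+63, 4+0) = Beta(69, 4).
Mode = (69−1)/(69+4−2) = 68/71 = 0.958.
Mean = 69/(69+4) = 69/73 = 0.945.
Difference = 0.945 − 0.958 = -0.013.
The posterior is left-skewed, so the mode exceeds the mean.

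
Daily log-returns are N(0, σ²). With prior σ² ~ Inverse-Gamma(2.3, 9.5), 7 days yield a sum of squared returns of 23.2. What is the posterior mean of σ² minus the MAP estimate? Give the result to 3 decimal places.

Posterior: Inverse-Gamma(shape = 2.3+7/2 = 5.8, scale = 9.5+23.2/2 = 21.1).
Mode = β/(α+1) = 21.1/6.8 = 3.103.
Mean = β/(α−1) = 21.1/4.8 = 4.396.
Difference = 4.396 − 3.103 = 1.293.

1.293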